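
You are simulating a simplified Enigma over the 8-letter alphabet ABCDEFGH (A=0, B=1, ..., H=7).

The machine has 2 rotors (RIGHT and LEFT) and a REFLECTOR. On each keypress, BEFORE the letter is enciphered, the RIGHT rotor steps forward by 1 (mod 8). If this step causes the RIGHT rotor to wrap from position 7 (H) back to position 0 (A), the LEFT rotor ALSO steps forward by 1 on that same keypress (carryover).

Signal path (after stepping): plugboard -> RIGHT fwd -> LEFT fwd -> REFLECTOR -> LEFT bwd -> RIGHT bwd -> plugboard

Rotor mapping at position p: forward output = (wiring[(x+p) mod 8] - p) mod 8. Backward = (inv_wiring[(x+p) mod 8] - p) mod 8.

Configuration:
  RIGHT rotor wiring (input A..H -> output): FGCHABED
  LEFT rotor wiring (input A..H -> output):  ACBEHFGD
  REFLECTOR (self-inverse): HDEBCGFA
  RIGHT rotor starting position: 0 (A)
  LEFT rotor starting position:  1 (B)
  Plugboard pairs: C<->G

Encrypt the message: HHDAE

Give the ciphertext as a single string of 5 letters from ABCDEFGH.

Answer: GGHCB

Derivation:
Char 1 ('H'): step: R->1, L=1; H->plug->H->R->E->L->E->refl->C->L'->G->R'->C->plug->G
Char 2 ('H'): step: R->2, L=1; H->plug->H->R->E->L->E->refl->C->L'->G->R'->C->plug->G
Char 3 ('D'): step: R->3, L=1; D->plug->D->R->B->L->A->refl->H->L'->H->R'->H->plug->H
Char 4 ('A'): step: R->4, L=1; A->plug->A->R->E->L->E->refl->C->L'->G->R'->G->plug->C
Char 5 ('E'): step: R->5, L=1; E->plug->E->R->B->L->A->refl->H->L'->H->R'->B->plug->B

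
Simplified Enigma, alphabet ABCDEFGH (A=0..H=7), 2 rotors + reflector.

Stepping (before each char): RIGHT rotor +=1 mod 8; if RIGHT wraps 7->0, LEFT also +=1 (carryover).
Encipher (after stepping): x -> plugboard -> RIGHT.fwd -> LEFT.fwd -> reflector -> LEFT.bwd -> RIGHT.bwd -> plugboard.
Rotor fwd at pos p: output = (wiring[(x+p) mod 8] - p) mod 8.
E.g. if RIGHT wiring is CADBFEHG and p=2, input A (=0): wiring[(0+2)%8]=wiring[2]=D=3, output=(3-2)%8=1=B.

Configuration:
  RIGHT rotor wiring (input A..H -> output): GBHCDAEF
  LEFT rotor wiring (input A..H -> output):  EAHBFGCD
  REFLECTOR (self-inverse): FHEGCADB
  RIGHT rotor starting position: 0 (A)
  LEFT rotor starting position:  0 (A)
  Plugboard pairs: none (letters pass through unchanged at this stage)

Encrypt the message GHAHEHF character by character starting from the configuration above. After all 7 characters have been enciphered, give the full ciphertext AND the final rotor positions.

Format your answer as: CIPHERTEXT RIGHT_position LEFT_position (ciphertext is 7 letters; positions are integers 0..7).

Char 1 ('G'): step: R->1, L=0; G->plug->G->R->E->L->F->refl->A->L'->B->R'->C->plug->C
Char 2 ('H'): step: R->2, L=0; H->plug->H->R->H->L->D->refl->G->L'->F->R'->A->plug->A
Char 3 ('A'): step: R->3, L=0; A->plug->A->R->H->L->D->refl->G->L'->F->R'->C->plug->C
Char 4 ('H'): step: R->4, L=0; H->plug->H->R->G->L->C->refl->E->L'->A->R'->C->plug->C
Char 5 ('E'): step: R->5, L=0; E->plug->E->R->E->L->F->refl->A->L'->B->R'->D->plug->D
Char 6 ('H'): step: R->6, L=0; H->plug->H->R->C->L->H->refl->B->L'->D->R'->D->plug->D
Char 7 ('F'): step: R->7, L=0; F->plug->F->R->E->L->F->refl->A->L'->B->R'->G->plug->G
Final: ciphertext=CACCDDG, RIGHT=7, LEFT=0

Answer: CACCDDG 7 0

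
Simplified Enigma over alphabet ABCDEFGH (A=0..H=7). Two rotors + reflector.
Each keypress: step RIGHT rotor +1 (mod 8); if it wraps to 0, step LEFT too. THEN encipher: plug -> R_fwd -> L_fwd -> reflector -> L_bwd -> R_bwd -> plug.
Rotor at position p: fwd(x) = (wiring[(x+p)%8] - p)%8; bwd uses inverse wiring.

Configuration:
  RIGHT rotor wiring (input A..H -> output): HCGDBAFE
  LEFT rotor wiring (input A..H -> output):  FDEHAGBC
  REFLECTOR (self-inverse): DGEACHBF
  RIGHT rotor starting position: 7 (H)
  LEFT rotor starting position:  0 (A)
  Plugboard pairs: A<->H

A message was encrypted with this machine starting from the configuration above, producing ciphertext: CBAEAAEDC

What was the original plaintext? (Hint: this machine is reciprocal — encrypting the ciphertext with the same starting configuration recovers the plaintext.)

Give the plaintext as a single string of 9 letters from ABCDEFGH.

Answer: BHCCDHHBG

Derivation:
Char 1 ('C'): step: R->0, L->1 (L advanced); C->plug->C->R->G->L->B->refl->G->L'->C->R'->B->plug->B
Char 2 ('B'): step: R->1, L=1; B->plug->B->R->F->L->A->refl->D->L'->B->R'->A->plug->H
Char 3 ('A'): step: R->2, L=1; A->plug->H->R->A->L->C->refl->E->L'->H->R'->C->plug->C
Char 4 ('E'): step: R->3, L=1; E->plug->E->R->B->L->D->refl->A->L'->F->R'->C->plug->C
Char 5 ('A'): step: R->4, L=1; A->plug->H->R->H->L->E->refl->C->L'->A->R'->D->plug->D
Char 6 ('A'): step: R->5, L=1; A->plug->H->R->E->L->F->refl->H->L'->D->R'->A->plug->H
Char 7 ('E'): step: R->6, L=1; E->plug->E->R->A->L->C->refl->E->L'->H->R'->A->plug->H
Char 8 ('D'): step: R->7, L=1; D->plug->D->R->H->L->E->refl->C->L'->A->R'->B->plug->B
Char 9 ('C'): step: R->0, L->2 (L advanced); C->plug->C->R->G->L->D->refl->A->L'->F->R'->G->plug->G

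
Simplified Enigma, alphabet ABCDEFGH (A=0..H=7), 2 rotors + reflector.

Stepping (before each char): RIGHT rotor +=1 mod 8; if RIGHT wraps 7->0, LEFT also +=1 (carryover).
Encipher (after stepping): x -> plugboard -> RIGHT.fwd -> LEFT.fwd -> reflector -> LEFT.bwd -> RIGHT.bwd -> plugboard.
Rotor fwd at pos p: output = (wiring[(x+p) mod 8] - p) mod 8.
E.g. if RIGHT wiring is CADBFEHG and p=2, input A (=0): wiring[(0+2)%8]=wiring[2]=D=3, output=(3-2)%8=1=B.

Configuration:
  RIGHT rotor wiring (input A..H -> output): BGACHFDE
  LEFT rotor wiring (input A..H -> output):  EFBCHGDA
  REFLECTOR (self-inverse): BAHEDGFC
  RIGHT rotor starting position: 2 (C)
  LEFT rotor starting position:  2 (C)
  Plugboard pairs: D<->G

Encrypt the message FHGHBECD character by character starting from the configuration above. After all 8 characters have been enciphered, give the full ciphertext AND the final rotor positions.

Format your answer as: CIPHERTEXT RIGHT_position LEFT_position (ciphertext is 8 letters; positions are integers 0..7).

Char 1 ('F'): step: R->3, L=2; F->plug->F->R->G->L->C->refl->H->L'->A->R'->D->plug->G
Char 2 ('H'): step: R->4, L=2; H->plug->H->R->G->L->C->refl->H->L'->A->R'->D->plug->G
Char 3 ('G'): step: R->5, L=2; G->plug->D->R->E->L->B->refl->A->L'->B->R'->E->plug->E
Char 4 ('H'): step: R->6, L=2; H->plug->H->R->H->L->D->refl->E->L'->D->R'->C->plug->C
Char 5 ('B'): step: R->7, L=2; B->plug->B->R->C->L->F->refl->G->L'->F->R'->A->plug->A
Char 6 ('E'): step: R->0, L->3 (L advanced); E->plug->E->R->H->L->G->refl->F->L'->E->R'->H->plug->H
Char 7 ('C'): step: R->1, L=3; C->plug->C->R->B->L->E->refl->D->L'->C->R'->F->plug->F
Char 8 ('D'): step: R->2, L=3; D->plug->G->R->H->L->G->refl->F->L'->E->R'->H->plug->H
Final: ciphertext=GGECAHFH, RIGHT=2, LEFT=3

Answer: GGECAHFH 2 3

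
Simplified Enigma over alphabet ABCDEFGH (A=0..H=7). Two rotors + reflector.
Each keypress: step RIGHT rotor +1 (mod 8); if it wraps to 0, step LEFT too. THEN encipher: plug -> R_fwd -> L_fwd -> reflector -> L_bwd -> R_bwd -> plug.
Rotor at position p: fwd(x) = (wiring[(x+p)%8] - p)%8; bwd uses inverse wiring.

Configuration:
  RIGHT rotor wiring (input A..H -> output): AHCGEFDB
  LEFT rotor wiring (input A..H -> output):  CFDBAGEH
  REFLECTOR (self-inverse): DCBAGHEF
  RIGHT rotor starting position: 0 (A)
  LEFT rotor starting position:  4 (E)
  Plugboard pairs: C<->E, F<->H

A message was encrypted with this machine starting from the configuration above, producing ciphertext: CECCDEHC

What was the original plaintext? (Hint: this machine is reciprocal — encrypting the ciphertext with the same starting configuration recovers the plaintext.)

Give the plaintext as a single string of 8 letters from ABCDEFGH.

Answer: GDFACBBB

Derivation:
Char 1 ('C'): step: R->1, L=4; C->plug->E->R->E->L->G->refl->E->L'->A->R'->G->plug->G
Char 2 ('E'): step: R->2, L=4; E->plug->C->R->C->L->A->refl->D->L'->D->R'->D->plug->D
Char 3 ('C'): step: R->3, L=4; C->plug->E->R->G->L->H->refl->F->L'->H->R'->H->plug->F
Char 4 ('C'): step: R->4, L=4; C->plug->E->R->E->L->G->refl->E->L'->A->R'->A->plug->A
Char 5 ('D'): step: R->5, L=4; D->plug->D->R->D->L->D->refl->A->L'->C->R'->E->plug->C
Char 6 ('E'): step: R->6, L=4; E->plug->C->R->C->L->A->refl->D->L'->D->R'->B->plug->B
Char 7 ('H'): step: R->7, L=4; H->plug->F->R->F->L->B->refl->C->L'->B->R'->B->plug->B
Char 8 ('C'): step: R->0, L->5 (L advanced); C->plug->E->R->E->L->A->refl->D->L'->H->R'->B->plug->B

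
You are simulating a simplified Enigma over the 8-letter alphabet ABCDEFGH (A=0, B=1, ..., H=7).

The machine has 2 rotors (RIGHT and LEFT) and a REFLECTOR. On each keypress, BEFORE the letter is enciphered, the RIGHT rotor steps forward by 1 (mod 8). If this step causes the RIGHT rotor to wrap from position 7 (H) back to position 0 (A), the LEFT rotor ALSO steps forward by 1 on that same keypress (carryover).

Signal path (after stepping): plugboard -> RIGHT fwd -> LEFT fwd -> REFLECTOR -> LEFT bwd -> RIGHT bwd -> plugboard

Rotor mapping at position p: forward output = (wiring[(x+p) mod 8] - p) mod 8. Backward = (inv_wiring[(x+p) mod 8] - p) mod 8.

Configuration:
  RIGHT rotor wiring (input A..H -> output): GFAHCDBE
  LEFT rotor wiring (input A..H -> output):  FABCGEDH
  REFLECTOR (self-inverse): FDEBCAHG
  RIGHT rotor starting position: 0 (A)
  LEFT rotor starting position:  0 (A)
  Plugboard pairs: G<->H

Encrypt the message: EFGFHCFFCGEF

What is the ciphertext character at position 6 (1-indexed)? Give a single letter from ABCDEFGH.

Char 1 ('E'): step: R->1, L=0; E->plug->E->R->C->L->B->refl->D->L'->G->R'->C->plug->C
Char 2 ('F'): step: R->2, L=0; F->plug->F->R->C->L->B->refl->D->L'->G->R'->A->plug->A
Char 3 ('G'): step: R->3, L=0; G->plug->H->R->F->L->E->refl->C->L'->D->R'->F->plug->F
Char 4 ('F'): step: R->4, L=0; F->plug->F->R->B->L->A->refl->F->L'->A->R'->D->plug->D
Char 5 ('H'): step: R->5, L=0; H->plug->G->R->C->L->B->refl->D->L'->G->R'->A->plug->A
Char 6 ('C'): step: R->6, L=0; C->plug->C->R->A->L->F->refl->A->L'->B->R'->F->plug->F

F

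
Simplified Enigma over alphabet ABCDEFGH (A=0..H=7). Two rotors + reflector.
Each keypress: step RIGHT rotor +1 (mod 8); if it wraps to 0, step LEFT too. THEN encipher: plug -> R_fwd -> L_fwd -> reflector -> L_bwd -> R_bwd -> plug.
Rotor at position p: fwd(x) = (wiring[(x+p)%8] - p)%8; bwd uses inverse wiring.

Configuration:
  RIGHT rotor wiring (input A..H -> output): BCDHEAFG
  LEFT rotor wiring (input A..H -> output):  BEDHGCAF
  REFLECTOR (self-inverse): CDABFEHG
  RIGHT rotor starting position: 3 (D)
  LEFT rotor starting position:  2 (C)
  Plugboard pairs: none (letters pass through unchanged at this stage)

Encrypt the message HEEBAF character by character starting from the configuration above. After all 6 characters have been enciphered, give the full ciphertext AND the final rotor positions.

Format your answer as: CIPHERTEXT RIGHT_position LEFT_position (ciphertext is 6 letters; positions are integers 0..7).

Char 1 ('H'): step: R->4, L=2; H->plug->H->R->D->L->A->refl->C->L'->H->R'->G->plug->G
Char 2 ('E'): step: R->5, L=2; E->plug->E->R->F->L->D->refl->B->L'->A->R'->B->plug->B
Char 3 ('E'): step: R->6, L=2; E->plug->E->R->F->L->D->refl->B->L'->A->R'->B->plug->B
Char 4 ('B'): step: R->7, L=2; B->plug->B->R->C->L->E->refl->F->L'->B->R'->G->plug->G
Char 5 ('A'): step: R->0, L->3 (L advanced); A->plug->A->R->B->L->D->refl->B->L'->G->R'->H->plug->H
Char 6 ('F'): step: R->1, L=3; F->plug->F->R->E->L->C->refl->A->L'->H->R'->E->plug->E
Final: ciphertext=GBBGHE, RIGHT=1, LEFT=3

Answer: GBBGHE 1 3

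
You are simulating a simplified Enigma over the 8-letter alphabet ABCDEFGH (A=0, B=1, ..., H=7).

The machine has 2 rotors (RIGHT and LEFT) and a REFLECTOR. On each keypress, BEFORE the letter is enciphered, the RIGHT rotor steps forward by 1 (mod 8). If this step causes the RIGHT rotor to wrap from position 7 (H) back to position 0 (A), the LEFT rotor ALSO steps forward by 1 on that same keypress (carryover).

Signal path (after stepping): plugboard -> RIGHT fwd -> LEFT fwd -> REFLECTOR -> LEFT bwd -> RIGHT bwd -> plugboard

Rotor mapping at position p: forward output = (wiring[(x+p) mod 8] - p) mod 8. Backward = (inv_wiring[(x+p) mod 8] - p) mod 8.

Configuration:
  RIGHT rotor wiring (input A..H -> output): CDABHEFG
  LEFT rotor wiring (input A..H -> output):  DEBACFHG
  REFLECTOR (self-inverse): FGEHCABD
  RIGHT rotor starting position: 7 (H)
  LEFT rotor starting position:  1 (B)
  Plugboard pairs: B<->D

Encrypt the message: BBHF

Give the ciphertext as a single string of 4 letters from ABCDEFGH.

Answer: HHAH

Derivation:
Char 1 ('B'): step: R->0, L->2 (L advanced); B->plug->D->R->B->L->G->refl->B->L'->G->R'->H->plug->H
Char 2 ('B'): step: R->1, L=2; B->plug->D->R->G->L->B->refl->G->L'->B->R'->H->plug->H
Char 3 ('H'): step: R->2, L=2; H->plug->H->R->B->L->G->refl->B->L'->G->R'->A->plug->A
Char 4 ('F'): step: R->3, L=2; F->plug->F->R->H->L->C->refl->E->L'->F->R'->H->plug->H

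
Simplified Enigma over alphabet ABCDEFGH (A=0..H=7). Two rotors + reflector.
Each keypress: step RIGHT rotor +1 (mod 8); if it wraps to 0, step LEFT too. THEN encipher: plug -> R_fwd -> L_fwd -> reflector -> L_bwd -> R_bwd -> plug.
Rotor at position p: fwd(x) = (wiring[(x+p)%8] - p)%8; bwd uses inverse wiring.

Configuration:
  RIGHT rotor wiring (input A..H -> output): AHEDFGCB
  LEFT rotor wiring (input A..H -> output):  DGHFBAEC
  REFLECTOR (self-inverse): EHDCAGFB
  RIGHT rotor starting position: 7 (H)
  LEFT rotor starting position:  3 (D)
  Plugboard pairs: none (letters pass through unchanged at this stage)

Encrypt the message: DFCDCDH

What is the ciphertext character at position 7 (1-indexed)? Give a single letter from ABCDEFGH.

Char 1 ('D'): step: R->0, L->4 (L advanced); D->plug->D->R->D->L->G->refl->F->L'->A->R'->A->plug->A
Char 2 ('F'): step: R->1, L=4; F->plug->F->R->B->L->E->refl->A->L'->C->R'->C->plug->C
Char 3 ('C'): step: R->2, L=4; C->plug->C->R->D->L->G->refl->F->L'->A->R'->E->plug->E
Char 4 ('D'): step: R->3, L=4; D->plug->D->R->H->L->B->refl->H->L'->E->R'->G->plug->G
Char 5 ('C'): step: R->4, L=4; C->plug->C->R->G->L->D->refl->C->L'->F->R'->D->plug->D
Char 6 ('D'): step: R->5, L=4; D->plug->D->R->D->L->G->refl->F->L'->A->R'->H->plug->H
Char 7 ('H'): step: R->6, L=4; H->plug->H->R->A->L->F->refl->G->L'->D->R'->B->plug->B

B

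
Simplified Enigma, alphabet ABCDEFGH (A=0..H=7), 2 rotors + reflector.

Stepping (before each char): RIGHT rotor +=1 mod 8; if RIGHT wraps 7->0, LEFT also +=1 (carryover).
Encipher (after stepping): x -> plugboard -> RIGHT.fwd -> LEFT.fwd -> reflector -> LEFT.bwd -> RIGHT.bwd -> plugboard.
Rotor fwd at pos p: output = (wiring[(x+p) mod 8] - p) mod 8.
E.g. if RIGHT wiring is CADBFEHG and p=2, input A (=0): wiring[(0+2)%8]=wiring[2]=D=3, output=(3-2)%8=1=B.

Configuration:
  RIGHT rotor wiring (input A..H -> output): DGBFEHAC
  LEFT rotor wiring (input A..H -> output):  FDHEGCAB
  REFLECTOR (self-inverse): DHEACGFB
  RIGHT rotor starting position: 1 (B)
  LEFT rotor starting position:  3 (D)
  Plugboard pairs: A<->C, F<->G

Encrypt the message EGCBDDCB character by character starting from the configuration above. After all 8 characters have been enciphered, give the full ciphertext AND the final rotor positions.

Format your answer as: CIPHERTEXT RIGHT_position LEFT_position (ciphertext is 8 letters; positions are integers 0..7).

Answer: FCGGCFAH 1 4

Derivation:
Char 1 ('E'): step: R->2, L=3; E->plug->E->R->G->L->A->refl->D->L'->B->R'->G->plug->F
Char 2 ('G'): step: R->3, L=3; G->plug->F->R->A->L->B->refl->H->L'->C->R'->A->plug->C
Char 3 ('C'): step: R->4, L=3; C->plug->A->R->A->L->B->refl->H->L'->C->R'->F->plug->G
Char 4 ('B'): step: R->5, L=3; B->plug->B->R->D->L->F->refl->G->L'->E->R'->F->plug->G
Char 5 ('D'): step: R->6, L=3; D->plug->D->R->A->L->B->refl->H->L'->C->R'->A->plug->C
Char 6 ('D'): step: R->7, L=3; D->plug->D->R->C->L->H->refl->B->L'->A->R'->G->plug->F
Char 7 ('C'): step: R->0, L->4 (L advanced); C->plug->A->R->D->L->F->refl->G->L'->B->R'->C->plug->A
Char 8 ('B'): step: R->1, L=4; B->plug->B->R->A->L->C->refl->E->L'->C->R'->H->plug->H
Final: ciphertext=FCGGCFAH, RIGHT=1, LEFT=4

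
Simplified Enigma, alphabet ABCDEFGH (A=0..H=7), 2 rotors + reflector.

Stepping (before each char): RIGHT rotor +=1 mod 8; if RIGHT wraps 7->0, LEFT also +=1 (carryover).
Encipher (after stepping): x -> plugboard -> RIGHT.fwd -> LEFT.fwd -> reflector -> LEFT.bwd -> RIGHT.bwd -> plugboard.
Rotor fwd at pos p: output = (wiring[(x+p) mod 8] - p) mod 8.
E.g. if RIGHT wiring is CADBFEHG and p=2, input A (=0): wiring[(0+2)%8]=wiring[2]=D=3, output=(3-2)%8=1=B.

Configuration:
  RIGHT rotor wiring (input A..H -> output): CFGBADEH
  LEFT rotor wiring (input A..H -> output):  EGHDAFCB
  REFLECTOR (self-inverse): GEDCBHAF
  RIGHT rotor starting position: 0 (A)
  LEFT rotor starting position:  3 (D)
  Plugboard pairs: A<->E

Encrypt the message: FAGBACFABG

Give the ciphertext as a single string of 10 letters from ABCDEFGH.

Answer: HCEHGABDGD

Derivation:
Char 1 ('F'): step: R->1, L=3; F->plug->F->R->D->L->H->refl->F->L'->B->R'->H->plug->H
Char 2 ('A'): step: R->2, L=3; A->plug->E->R->C->L->C->refl->D->L'->G->R'->C->plug->C
Char 3 ('G'): step: R->3, L=3; G->plug->G->R->C->L->C->refl->D->L'->G->R'->A->plug->E
Char 4 ('B'): step: R->4, L=3; B->plug->B->R->H->L->E->refl->B->L'->F->R'->H->plug->H
Char 5 ('A'): step: R->5, L=3; A->plug->E->R->A->L->A->refl->G->L'->E->R'->G->plug->G
Char 6 ('C'): step: R->6, L=3; C->plug->C->R->E->L->G->refl->A->L'->A->R'->E->plug->A
Char 7 ('F'): step: R->7, L=3; F->plug->F->R->B->L->F->refl->H->L'->D->R'->B->plug->B
Char 8 ('A'): step: R->0, L->4 (L advanced); A->plug->E->R->A->L->E->refl->B->L'->B->R'->D->plug->D
Char 9 ('B'): step: R->1, L=4; B->plug->B->R->F->L->C->refl->D->L'->G->R'->G->plug->G
Char 10 ('G'): step: R->2, L=4; G->plug->G->R->A->L->E->refl->B->L'->B->R'->D->plug->D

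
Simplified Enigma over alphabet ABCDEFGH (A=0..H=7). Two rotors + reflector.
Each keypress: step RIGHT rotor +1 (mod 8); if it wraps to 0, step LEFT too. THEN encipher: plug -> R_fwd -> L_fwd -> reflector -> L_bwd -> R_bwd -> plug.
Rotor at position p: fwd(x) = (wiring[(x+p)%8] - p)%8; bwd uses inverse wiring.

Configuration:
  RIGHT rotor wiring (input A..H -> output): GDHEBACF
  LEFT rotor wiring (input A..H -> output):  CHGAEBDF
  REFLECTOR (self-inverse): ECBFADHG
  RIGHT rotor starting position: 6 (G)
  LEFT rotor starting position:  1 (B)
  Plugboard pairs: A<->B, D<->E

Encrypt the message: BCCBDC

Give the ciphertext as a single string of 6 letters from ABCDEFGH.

Char 1 ('B'): step: R->7, L=1; B->plug->A->R->G->L->E->refl->A->L'->E->R'->C->plug->C
Char 2 ('C'): step: R->0, L->2 (L advanced); C->plug->C->R->H->L->F->refl->D->L'->F->R'->H->plug->H
Char 3 ('C'): step: R->1, L=2; C->plug->C->R->D->L->H->refl->G->L'->B->R'->F->plug->F
Char 4 ('B'): step: R->2, L=2; B->plug->A->R->F->L->D->refl->F->L'->H->R'->C->plug->C
Char 5 ('D'): step: R->3, L=2; D->plug->E->R->C->L->C->refl->B->L'->E->R'->H->plug->H
Char 6 ('C'): step: R->4, L=2; C->plug->C->R->G->L->A->refl->E->L'->A->R'->H->plug->H

Answer: CHFCHH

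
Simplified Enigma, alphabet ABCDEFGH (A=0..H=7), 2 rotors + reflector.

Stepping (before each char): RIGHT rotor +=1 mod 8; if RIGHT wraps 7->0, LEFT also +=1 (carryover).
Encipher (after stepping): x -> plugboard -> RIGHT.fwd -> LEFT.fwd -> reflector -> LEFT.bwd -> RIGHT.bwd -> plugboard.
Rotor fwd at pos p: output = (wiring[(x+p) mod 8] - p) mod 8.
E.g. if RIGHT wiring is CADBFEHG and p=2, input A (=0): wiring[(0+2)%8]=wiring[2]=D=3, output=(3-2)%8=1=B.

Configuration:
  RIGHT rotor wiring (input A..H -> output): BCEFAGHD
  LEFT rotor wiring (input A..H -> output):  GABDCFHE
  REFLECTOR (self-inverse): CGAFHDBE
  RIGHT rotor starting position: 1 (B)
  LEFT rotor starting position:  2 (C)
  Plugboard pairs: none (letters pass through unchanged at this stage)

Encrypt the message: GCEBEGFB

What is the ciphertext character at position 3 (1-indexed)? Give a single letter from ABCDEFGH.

Char 1 ('G'): step: R->2, L=2; G->plug->G->R->H->L->G->refl->B->L'->B->R'->F->plug->F
Char 2 ('C'): step: R->3, L=2; C->plug->C->R->D->L->D->refl->F->L'->E->R'->D->plug->D
Char 3 ('E'): step: R->4, L=2; E->plug->E->R->F->L->C->refl->A->L'->C->R'->B->plug->B

B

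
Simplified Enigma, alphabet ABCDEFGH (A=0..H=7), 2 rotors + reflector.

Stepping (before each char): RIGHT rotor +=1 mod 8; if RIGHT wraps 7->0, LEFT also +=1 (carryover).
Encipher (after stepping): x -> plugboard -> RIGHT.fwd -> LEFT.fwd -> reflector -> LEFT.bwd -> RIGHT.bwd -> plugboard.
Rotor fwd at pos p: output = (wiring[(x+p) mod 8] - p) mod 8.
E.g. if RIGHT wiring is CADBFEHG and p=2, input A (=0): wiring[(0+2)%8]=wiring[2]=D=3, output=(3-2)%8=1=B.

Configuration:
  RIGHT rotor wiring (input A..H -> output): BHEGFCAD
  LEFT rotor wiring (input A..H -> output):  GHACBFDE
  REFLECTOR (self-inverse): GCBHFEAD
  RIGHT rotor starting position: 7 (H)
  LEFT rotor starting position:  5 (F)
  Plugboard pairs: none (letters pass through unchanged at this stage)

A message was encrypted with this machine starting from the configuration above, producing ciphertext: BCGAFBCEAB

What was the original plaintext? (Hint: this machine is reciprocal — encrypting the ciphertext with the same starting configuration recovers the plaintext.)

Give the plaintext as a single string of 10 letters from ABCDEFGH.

Answer: DHEGCDHFCC

Derivation:
Char 1 ('B'): step: R->0, L->6 (L advanced); B->plug->B->R->H->L->H->refl->D->L'->G->R'->D->plug->D
Char 2 ('C'): step: R->1, L=6; C->plug->C->R->F->L->E->refl->F->L'->A->R'->H->plug->H
Char 3 ('G'): step: R->2, L=6; G->plug->G->R->H->L->H->refl->D->L'->G->R'->E->plug->E
Char 4 ('A'): step: R->3, L=6; A->plug->A->R->D->L->B->refl->C->L'->E->R'->G->plug->G
Char 5 ('F'): step: R->4, L=6; F->plug->F->R->D->L->B->refl->C->L'->E->R'->C->plug->C
Char 6 ('B'): step: R->5, L=6; B->plug->B->R->D->L->B->refl->C->L'->E->R'->D->plug->D
Char 7 ('C'): step: R->6, L=6; C->plug->C->R->D->L->B->refl->C->L'->E->R'->H->plug->H
Char 8 ('E'): step: R->7, L=6; E->plug->E->R->H->L->H->refl->D->L'->G->R'->F->plug->F
Char 9 ('A'): step: R->0, L->7 (L advanced); A->plug->A->R->B->L->H->refl->D->L'->E->R'->C->plug->C
Char 10 ('B'): step: R->1, L=7; B->plug->B->R->D->L->B->refl->C->L'->F->R'->C->plug->C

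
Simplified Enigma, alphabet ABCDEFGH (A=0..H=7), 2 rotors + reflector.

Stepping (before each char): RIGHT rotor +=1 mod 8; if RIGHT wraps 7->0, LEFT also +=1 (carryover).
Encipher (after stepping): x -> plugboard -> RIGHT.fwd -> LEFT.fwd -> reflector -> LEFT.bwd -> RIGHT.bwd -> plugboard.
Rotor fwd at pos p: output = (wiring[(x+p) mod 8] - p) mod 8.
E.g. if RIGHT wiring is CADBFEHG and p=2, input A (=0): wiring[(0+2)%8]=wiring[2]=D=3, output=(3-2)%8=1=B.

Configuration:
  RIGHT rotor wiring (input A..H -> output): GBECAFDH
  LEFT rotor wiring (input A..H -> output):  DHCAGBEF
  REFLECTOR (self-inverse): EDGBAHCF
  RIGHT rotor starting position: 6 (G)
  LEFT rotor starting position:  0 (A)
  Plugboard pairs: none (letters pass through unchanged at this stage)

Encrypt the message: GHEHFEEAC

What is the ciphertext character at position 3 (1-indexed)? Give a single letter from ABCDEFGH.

Char 1 ('G'): step: R->7, L=0; G->plug->G->R->G->L->E->refl->A->L'->D->R'->E->plug->E
Char 2 ('H'): step: R->0, L->1 (L advanced); H->plug->H->R->H->L->C->refl->G->L'->A->R'->E->plug->E
Char 3 ('E'): step: R->1, L=1; E->plug->E->R->E->L->A->refl->E->L'->G->R'->G->plug->G

G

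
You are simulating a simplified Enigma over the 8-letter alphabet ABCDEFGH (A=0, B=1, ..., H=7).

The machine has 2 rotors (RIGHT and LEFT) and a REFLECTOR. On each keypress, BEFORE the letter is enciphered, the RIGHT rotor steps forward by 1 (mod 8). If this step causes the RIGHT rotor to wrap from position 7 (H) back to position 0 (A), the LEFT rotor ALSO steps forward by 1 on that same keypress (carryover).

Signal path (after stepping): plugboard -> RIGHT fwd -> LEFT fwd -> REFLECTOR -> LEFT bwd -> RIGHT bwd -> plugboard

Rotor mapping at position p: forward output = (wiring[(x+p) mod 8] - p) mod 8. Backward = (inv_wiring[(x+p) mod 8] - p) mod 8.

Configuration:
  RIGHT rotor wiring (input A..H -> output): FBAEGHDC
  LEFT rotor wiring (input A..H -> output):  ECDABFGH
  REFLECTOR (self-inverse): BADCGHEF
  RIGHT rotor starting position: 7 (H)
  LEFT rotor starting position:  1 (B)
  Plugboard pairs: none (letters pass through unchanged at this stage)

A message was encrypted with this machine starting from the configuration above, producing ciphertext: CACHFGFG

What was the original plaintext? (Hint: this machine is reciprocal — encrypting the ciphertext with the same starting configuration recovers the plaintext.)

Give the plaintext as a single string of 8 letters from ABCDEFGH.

Answer: FBEFADDF

Derivation:
Char 1 ('C'): step: R->0, L->2 (L advanced); C->plug->C->R->A->L->B->refl->A->L'->H->R'->F->plug->F
Char 2 ('A'): step: R->1, L=2; A->plug->A->R->A->L->B->refl->A->L'->H->R'->B->plug->B
Char 3 ('C'): step: R->2, L=2; C->plug->C->R->E->L->E->refl->G->L'->B->R'->E->plug->E
Char 4 ('H'): step: R->3, L=2; H->plug->H->R->F->L->F->refl->H->L'->C->R'->F->plug->F
Char 5 ('F'): step: R->4, L=2; F->plug->F->R->F->L->F->refl->H->L'->C->R'->A->plug->A
Char 6 ('G'): step: R->5, L=2; G->plug->G->R->H->L->A->refl->B->L'->A->R'->D->plug->D
Char 7 ('F'): step: R->6, L=2; F->plug->F->R->G->L->C->refl->D->L'->D->R'->D->plug->D
Char 8 ('G'): step: R->7, L=2; G->plug->G->R->A->L->B->refl->A->L'->H->R'->F->plug->F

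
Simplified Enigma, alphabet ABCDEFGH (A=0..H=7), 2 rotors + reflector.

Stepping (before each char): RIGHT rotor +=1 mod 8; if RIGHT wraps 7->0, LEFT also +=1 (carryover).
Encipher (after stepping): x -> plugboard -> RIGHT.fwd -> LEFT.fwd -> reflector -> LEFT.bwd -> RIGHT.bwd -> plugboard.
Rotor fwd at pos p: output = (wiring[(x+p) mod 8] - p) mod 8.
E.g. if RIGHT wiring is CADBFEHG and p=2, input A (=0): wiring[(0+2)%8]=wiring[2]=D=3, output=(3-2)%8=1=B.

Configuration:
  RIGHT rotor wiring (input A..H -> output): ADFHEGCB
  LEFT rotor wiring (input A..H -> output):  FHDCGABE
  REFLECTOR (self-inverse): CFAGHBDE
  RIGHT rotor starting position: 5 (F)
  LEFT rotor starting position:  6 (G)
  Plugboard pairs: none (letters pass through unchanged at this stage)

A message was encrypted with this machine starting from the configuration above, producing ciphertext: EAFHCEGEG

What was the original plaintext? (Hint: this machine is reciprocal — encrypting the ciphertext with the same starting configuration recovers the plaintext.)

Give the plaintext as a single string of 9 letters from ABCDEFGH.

Char 1 ('E'): step: R->6, L=6; E->plug->E->R->H->L->C->refl->A->L'->G->R'->G->plug->G
Char 2 ('A'): step: R->7, L=6; A->plug->A->R->C->L->H->refl->E->L'->F->R'->F->plug->F
Char 3 ('F'): step: R->0, L->7 (L advanced); F->plug->F->R->G->L->B->refl->F->L'->A->R'->A->plug->A
Char 4 ('H'): step: R->1, L=7; H->plug->H->R->H->L->C->refl->A->L'->C->R'->A->plug->A
Char 5 ('C'): step: R->2, L=7; C->plug->C->R->C->L->A->refl->C->L'->H->R'->F->plug->F
Char 6 ('E'): step: R->3, L=7; E->plug->E->R->G->L->B->refl->F->L'->A->R'->G->plug->G
Char 7 ('G'): step: R->4, L=7; G->plug->G->R->B->L->G->refl->D->L'->E->R'->E->plug->E
Char 8 ('E'): step: R->5, L=7; E->plug->E->R->G->L->B->refl->F->L'->A->R'->F->plug->F
Char 9 ('G'): step: R->6, L=7; G->plug->G->R->G->L->B->refl->F->L'->A->R'->H->plug->H

Answer: GFAAFGEFH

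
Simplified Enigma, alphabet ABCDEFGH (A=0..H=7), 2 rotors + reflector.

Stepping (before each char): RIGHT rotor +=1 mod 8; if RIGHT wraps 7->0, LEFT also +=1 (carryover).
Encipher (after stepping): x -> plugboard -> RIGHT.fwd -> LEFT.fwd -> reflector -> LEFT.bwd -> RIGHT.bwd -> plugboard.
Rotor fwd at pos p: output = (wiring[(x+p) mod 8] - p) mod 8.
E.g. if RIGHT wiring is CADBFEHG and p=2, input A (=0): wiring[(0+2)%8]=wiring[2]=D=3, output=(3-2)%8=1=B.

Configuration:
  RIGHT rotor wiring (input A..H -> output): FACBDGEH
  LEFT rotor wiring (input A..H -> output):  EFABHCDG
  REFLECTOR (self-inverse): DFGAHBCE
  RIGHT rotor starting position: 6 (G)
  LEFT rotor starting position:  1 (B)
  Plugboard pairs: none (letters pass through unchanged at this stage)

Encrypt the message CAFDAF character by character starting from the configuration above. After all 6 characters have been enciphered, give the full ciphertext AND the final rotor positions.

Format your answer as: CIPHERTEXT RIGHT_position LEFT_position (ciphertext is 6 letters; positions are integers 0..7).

Char 1 ('C'): step: R->7, L=1; C->plug->C->R->B->L->H->refl->E->L'->A->R'->A->plug->A
Char 2 ('A'): step: R->0, L->2 (L advanced); A->plug->A->R->F->L->E->refl->H->L'->B->R'->D->plug->D
Char 3 ('F'): step: R->1, L=2; F->plug->F->R->D->L->A->refl->D->L'->H->R'->A->plug->A
Char 4 ('D'): step: R->2, L=2; D->plug->D->R->E->L->B->refl->F->L'->C->R'->E->plug->E
Char 5 ('A'): step: R->3, L=2; A->plug->A->R->G->L->C->refl->G->L'->A->R'->B->plug->B
Char 6 ('F'): step: R->4, L=2; F->plug->F->R->E->L->B->refl->F->L'->C->R'->B->plug->B
Final: ciphertext=ADAEBB, RIGHT=4, LEFT=2

Answer: ADAEBB 4 2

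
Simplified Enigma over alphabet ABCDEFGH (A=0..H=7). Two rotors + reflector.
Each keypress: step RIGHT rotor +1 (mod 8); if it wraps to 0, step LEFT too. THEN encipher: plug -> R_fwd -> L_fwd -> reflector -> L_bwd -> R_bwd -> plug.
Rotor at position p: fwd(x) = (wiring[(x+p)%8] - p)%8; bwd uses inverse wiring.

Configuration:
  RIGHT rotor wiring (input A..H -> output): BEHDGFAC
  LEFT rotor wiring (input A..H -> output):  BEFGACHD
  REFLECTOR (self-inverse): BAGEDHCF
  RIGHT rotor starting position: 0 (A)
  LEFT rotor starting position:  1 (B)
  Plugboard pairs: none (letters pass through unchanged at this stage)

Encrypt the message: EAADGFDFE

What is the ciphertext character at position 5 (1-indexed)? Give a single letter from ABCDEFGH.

Char 1 ('E'): step: R->1, L=1; E->plug->E->R->E->L->B->refl->A->L'->H->R'->F->plug->F
Char 2 ('A'): step: R->2, L=1; A->plug->A->R->F->L->G->refl->C->L'->G->R'->E->plug->E
Char 3 ('A'): step: R->3, L=1; A->plug->A->R->A->L->D->refl->E->L'->B->R'->G->plug->G
Char 4 ('D'): step: R->4, L=1; D->plug->D->R->G->L->C->refl->G->L'->F->R'->E->plug->E
Char 5 ('G'): step: R->5, L=1; G->plug->G->R->G->L->C->refl->G->L'->F->R'->C->plug->C

C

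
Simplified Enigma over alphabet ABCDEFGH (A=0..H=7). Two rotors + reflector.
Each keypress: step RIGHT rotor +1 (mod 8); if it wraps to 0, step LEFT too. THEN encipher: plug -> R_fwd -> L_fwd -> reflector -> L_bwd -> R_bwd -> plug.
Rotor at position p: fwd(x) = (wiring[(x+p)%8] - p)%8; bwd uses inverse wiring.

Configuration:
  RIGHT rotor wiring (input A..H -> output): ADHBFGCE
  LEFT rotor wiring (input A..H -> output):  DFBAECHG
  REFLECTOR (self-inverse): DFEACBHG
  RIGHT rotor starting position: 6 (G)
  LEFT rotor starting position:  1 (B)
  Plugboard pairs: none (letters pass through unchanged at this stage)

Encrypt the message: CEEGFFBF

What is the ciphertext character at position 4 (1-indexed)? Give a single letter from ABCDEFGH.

Char 1 ('C'): step: R->7, L=1; C->plug->C->R->E->L->B->refl->F->L'->G->R'->F->plug->F
Char 2 ('E'): step: R->0, L->2 (L advanced); E->plug->E->R->F->L->E->refl->C->L'->C->R'->G->plug->G
Char 3 ('E'): step: R->1, L=2; E->plug->E->R->F->L->E->refl->C->L'->C->R'->A->plug->A
Char 4 ('G'): step: R->2, L=2; G->plug->G->R->G->L->B->refl->F->L'->E->R'->D->plug->D

D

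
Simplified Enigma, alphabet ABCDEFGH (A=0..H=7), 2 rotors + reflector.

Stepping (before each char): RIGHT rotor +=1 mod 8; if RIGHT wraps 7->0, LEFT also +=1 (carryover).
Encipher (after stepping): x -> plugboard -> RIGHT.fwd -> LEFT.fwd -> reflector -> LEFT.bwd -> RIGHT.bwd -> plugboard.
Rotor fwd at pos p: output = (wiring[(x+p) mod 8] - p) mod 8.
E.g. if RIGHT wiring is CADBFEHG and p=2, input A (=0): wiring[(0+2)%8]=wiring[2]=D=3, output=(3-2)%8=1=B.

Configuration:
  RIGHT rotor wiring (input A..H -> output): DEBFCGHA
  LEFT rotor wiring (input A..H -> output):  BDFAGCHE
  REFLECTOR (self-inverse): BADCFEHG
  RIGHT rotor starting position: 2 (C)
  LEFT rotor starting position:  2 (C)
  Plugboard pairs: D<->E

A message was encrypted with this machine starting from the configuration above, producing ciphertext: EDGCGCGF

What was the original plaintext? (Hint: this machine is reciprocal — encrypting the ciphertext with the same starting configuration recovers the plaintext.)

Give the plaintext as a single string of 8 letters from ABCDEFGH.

Char 1 ('E'): step: R->3, L=2; E->plug->D->R->E->L->F->refl->E->L'->C->R'->A->plug->A
Char 2 ('D'): step: R->4, L=2; D->plug->E->R->H->L->B->refl->A->L'->D->R'->C->plug->C
Char 3 ('G'): step: R->5, L=2; G->plug->G->R->A->L->D->refl->C->L'->F->R'->H->plug->H
Char 4 ('C'): step: R->6, L=2; C->plug->C->R->F->L->C->refl->D->L'->A->R'->H->plug->H
Char 5 ('G'): step: R->7, L=2; G->plug->G->R->H->L->B->refl->A->L'->D->R'->F->plug->F
Char 6 ('C'): step: R->0, L->3 (L advanced); C->plug->C->R->B->L->D->refl->C->L'->H->R'->G->plug->G
Char 7 ('G'): step: R->1, L=3; G->plug->G->R->H->L->C->refl->D->L'->B->R'->D->plug->E
Char 8 ('F'): step: R->2, L=3; F->plug->F->R->G->L->A->refl->B->L'->E->R'->D->plug->E

Answer: ACHHFGEE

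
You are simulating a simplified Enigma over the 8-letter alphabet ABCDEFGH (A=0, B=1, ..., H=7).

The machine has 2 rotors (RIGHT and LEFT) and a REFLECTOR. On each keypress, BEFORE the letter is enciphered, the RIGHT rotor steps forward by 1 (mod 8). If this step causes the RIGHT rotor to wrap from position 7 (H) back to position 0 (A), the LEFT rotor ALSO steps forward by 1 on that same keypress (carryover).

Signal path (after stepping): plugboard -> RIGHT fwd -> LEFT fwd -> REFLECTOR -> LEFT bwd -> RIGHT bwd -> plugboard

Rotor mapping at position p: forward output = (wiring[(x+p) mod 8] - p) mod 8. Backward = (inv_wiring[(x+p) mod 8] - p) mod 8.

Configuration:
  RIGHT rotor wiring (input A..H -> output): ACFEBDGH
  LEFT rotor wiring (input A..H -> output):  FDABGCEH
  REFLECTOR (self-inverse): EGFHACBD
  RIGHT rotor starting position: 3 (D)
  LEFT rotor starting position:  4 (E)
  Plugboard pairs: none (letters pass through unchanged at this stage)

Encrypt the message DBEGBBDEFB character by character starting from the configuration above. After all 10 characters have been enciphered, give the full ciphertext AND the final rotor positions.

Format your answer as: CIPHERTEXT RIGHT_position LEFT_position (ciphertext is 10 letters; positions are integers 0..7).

Answer: AHABAHFGDE 5 5

Derivation:
Char 1 ('D'): step: R->4, L=4; D->plug->D->R->D->L->D->refl->H->L'->F->R'->A->plug->A
Char 2 ('B'): step: R->5, L=4; B->plug->B->R->B->L->G->refl->B->L'->E->R'->H->plug->H
Char 3 ('E'): step: R->6, L=4; E->plug->E->R->H->L->F->refl->C->L'->A->R'->A->plug->A
Char 4 ('G'): step: R->7, L=4; G->plug->G->R->E->L->B->refl->G->L'->B->R'->B->plug->B
Char 5 ('B'): step: R->0, L->5 (L advanced); B->plug->B->R->C->L->C->refl->F->L'->A->R'->A->plug->A
Char 6 ('B'): step: R->1, L=5; B->plug->B->R->E->L->G->refl->B->L'->H->R'->H->plug->H
Char 7 ('D'): step: R->2, L=5; D->plug->D->R->B->L->H->refl->D->L'->F->R'->F->plug->F
Char 8 ('E'): step: R->3, L=5; E->plug->E->R->E->L->G->refl->B->L'->H->R'->G->plug->G
Char 9 ('F'): step: R->4, L=5; F->plug->F->R->G->L->E->refl->A->L'->D->R'->D->plug->D
Char 10 ('B'): step: R->5, L=5; B->plug->B->R->B->L->H->refl->D->L'->F->R'->E->plug->E
Final: ciphertext=AHABAHFGDE, RIGHT=5, LEFT=5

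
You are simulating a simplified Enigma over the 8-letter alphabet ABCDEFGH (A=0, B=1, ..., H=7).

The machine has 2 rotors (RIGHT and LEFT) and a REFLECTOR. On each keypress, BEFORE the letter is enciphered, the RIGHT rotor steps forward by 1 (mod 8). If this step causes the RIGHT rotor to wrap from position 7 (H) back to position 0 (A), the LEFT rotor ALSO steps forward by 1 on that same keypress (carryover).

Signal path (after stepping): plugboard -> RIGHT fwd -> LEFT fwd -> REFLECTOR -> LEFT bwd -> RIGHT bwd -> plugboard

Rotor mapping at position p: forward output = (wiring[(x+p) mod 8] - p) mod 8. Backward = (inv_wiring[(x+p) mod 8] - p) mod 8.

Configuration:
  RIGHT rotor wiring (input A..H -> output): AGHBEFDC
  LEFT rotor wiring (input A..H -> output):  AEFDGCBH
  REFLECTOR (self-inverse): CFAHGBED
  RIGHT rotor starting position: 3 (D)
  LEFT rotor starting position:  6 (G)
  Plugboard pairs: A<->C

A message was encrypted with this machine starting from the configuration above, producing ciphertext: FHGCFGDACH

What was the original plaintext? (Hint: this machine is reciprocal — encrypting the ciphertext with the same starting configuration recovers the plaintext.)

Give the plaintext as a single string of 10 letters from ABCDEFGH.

Answer: DDAABFHBAC

Derivation:
Char 1 ('F'): step: R->4, L=6; F->plug->F->R->C->L->C->refl->A->L'->G->R'->D->plug->D
Char 2 ('H'): step: R->5, L=6; H->plug->H->R->H->L->E->refl->G->L'->D->R'->D->plug->D
Char 3 ('G'): step: R->6, L=6; G->plug->G->R->G->L->A->refl->C->L'->C->R'->C->plug->A
Char 4 ('C'): step: R->7, L=6; C->plug->A->R->D->L->G->refl->E->L'->H->R'->C->plug->A
Char 5 ('F'): step: R->0, L->7 (L advanced); F->plug->F->R->F->L->H->refl->D->L'->G->R'->B->plug->B
Char 6 ('G'): step: R->1, L=7; G->plug->G->R->B->L->B->refl->F->L'->C->R'->F->plug->F
Char 7 ('D'): step: R->2, L=7; D->plug->D->R->D->L->G->refl->E->L'->E->R'->H->plug->H
Char 8 ('A'): step: R->3, L=7; A->plug->C->R->C->L->F->refl->B->L'->B->R'->B->plug->B
Char 9 ('C'): step: R->4, L=7; C->plug->A->R->A->L->A->refl->C->L'->H->R'->C->plug->A
Char 10 ('H'): step: R->5, L=7; H->plug->H->R->H->L->C->refl->A->L'->A->R'->A->plug->C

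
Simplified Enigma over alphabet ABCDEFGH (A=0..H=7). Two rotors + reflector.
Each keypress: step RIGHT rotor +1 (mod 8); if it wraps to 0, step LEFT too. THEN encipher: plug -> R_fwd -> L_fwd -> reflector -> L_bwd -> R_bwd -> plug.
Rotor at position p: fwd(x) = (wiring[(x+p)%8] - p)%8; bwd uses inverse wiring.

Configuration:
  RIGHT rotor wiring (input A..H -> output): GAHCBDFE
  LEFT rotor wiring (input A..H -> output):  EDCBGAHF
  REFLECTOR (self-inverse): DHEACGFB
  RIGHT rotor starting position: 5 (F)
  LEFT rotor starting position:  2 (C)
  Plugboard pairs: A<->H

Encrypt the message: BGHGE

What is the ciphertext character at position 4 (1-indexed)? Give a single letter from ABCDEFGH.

Char 1 ('B'): step: R->6, L=2; B->plug->B->R->G->L->C->refl->E->L'->C->R'->D->plug->D
Char 2 ('G'): step: R->7, L=2; G->plug->G->R->E->L->F->refl->G->L'->D->R'->E->plug->E
Char 3 ('H'): step: R->0, L->3 (L advanced); H->plug->A->R->G->L->A->refl->D->L'->B->R'->E->plug->E
Char 4 ('G'): step: R->1, L=3; G->plug->G->R->D->L->E->refl->C->L'->E->R'->F->plug->F

F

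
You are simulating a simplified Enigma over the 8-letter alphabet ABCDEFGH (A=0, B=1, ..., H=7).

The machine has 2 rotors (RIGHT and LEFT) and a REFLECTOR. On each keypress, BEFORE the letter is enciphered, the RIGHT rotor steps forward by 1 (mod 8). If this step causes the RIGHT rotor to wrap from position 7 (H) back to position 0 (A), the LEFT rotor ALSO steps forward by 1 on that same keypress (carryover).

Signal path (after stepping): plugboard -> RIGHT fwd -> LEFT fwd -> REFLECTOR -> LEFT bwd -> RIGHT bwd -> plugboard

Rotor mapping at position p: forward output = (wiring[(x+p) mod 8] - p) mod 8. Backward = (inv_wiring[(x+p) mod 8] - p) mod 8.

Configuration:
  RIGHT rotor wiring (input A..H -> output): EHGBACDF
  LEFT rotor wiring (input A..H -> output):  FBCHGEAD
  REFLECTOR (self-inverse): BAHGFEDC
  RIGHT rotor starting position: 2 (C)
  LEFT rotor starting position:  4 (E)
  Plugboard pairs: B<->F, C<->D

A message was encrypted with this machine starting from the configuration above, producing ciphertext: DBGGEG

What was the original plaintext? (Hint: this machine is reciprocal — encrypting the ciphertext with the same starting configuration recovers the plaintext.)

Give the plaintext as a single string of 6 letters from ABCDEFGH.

Char 1 ('D'): step: R->3, L=4; D->plug->C->R->H->L->D->refl->G->L'->G->R'->A->plug->A
Char 2 ('B'): step: R->4, L=4; B->plug->F->R->D->L->H->refl->C->L'->A->R'->E->plug->E
Char 3 ('G'): step: R->5, L=4; G->plug->G->R->E->L->B->refl->A->L'->B->R'->F->plug->B
Char 4 ('G'): step: R->6, L=4; G->plug->G->R->C->L->E->refl->F->L'->F->R'->A->plug->A
Char 5 ('E'): step: R->7, L=4; E->plug->E->R->C->L->E->refl->F->L'->F->R'->B->plug->F
Char 6 ('G'): step: R->0, L->5 (L advanced); G->plug->G->R->D->L->A->refl->B->L'->H->R'->B->plug->F

Answer: AEBAFF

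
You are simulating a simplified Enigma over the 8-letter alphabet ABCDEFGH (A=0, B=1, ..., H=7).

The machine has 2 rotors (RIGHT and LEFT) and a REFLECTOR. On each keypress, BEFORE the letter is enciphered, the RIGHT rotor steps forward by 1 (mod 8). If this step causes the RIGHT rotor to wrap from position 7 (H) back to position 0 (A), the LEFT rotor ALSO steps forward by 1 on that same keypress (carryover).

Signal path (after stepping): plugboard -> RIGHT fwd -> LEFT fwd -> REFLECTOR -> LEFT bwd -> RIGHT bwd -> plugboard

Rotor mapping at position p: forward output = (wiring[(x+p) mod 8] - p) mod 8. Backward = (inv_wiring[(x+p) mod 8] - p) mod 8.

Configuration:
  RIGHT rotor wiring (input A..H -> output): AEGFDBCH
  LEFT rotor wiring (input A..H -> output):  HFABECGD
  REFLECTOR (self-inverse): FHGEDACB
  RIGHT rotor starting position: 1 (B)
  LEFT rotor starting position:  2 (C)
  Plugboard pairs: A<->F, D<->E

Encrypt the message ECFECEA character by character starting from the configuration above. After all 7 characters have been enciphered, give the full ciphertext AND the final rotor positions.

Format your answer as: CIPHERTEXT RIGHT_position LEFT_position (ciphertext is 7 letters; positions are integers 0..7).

Char 1 ('E'): step: R->2, L=2; E->plug->D->R->H->L->D->refl->E->L'->E->R'->A->plug->F
Char 2 ('C'): step: R->3, L=2; C->plug->C->R->G->L->F->refl->A->L'->D->R'->H->plug->H
Char 3 ('F'): step: R->4, L=2; F->plug->A->R->H->L->D->refl->E->L'->E->R'->E->plug->D
Char 4 ('E'): step: R->5, L=2; E->plug->D->R->D->L->A->refl->F->L'->G->R'->H->plug->H
Char 5 ('C'): step: R->6, L=2; C->plug->C->R->C->L->C->refl->G->L'->A->R'->E->plug->D
Char 6 ('E'): step: R->7, L=2; E->plug->D->R->H->L->D->refl->E->L'->E->R'->F->plug->A
Char 7 ('A'): step: R->0, L->3 (L advanced); A->plug->F->R->B->L->B->refl->H->L'->C->R'->G->plug->G
Final: ciphertext=FHDHDAG, RIGHT=0, LEFT=3

Answer: FHDHDAG 0 3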